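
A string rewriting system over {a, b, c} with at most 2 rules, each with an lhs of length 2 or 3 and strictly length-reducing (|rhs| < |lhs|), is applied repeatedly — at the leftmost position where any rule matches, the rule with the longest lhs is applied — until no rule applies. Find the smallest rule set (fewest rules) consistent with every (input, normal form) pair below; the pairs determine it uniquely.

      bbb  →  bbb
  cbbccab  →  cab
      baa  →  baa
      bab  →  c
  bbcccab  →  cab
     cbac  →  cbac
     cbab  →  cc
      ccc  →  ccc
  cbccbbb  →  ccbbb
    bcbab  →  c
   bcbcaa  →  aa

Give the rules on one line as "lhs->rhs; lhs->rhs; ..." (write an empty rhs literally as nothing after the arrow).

bab->c; bc->

  | bbb
  | cbbccab => cbcab => cab
  | baa
  | bab => c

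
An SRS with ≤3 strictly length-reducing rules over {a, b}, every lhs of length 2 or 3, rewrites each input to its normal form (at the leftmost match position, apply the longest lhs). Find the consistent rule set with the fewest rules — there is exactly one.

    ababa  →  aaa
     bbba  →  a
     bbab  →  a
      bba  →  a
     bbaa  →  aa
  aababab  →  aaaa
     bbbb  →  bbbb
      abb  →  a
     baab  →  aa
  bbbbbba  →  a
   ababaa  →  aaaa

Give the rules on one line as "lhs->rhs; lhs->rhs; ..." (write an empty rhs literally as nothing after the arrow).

ab->a; ba->a

  | ababa => aaba => aaa
  | bbba => bba => ba => a
  | bbab => bab => ab => a
  | bba => ba => a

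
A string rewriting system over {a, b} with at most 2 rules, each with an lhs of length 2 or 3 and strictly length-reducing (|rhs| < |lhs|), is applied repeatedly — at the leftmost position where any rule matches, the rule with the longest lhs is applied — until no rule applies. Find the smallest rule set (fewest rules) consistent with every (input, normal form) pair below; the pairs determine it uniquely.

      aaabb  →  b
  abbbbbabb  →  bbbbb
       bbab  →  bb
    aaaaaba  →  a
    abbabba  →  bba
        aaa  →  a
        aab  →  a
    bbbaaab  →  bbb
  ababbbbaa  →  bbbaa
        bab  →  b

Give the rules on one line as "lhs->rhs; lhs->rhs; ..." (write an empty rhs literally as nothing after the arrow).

  | aaabb => abb => b
  | abbbbbabb => bbbbabb => bbbbb
  | bbab => bb
  | aaaaaba => aaaba => aba => a

aaa->a; ab->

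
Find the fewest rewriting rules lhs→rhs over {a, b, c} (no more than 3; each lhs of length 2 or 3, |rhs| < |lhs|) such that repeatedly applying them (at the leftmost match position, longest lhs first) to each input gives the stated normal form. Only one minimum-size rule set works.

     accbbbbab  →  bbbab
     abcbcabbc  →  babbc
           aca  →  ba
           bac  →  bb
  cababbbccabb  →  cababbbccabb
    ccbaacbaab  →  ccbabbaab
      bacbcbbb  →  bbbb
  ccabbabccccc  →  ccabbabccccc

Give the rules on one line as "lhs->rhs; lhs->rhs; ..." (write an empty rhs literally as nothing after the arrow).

ac->b; bcb->

  | accbbbbab => bcbbbbab => bbbab
  | abcbcabbc => acabbc => babbc
  | aca => ba
  | bac => bb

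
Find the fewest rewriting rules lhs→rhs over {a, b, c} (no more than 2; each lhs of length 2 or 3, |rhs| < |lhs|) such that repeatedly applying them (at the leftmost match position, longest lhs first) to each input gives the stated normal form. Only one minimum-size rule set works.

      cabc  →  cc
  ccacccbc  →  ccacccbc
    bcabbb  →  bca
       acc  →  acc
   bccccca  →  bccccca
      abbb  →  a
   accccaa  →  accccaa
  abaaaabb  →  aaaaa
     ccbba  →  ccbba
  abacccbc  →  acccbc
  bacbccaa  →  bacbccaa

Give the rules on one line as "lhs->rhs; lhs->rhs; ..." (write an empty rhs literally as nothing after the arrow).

  | cabc => cc
  | ccacccbc
  | bcabbb => bcaab => bca
  | acc

ab->; abb->aa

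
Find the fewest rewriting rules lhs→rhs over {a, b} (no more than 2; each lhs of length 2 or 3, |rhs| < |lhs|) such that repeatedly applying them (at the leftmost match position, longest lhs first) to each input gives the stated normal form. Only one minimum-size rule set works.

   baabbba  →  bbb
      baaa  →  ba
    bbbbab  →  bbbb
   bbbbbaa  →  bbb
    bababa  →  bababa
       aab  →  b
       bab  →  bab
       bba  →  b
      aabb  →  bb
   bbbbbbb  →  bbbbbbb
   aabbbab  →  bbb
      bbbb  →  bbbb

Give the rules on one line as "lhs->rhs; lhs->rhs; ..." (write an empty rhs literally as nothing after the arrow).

aa->; bba->b

  | baabbba => bbbba => bbb
  | baaa => ba
  | bbbbab => bbbb
  | bbbbbaa => bbbba => bbb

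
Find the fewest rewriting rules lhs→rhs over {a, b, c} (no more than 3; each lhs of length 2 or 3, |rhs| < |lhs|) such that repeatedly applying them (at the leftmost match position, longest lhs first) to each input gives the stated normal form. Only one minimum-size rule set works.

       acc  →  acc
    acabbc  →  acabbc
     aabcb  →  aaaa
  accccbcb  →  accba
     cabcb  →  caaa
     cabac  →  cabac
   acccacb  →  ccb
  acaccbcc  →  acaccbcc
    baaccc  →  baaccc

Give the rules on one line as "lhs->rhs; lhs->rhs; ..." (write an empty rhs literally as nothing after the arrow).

  | acc
  | acabbc
  | aabcb => aaaa
  | accccbcb => accccaa => accba

acb->c; bcb->aa; cca->b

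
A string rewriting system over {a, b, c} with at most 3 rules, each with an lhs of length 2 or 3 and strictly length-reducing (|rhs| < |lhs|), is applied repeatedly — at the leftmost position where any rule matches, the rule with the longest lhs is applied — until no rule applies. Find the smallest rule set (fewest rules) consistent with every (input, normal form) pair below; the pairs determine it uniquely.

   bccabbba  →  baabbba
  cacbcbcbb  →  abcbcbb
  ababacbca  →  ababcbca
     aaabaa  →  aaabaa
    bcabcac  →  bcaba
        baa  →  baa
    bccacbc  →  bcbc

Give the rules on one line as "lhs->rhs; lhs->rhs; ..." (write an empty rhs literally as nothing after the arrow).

  | bccabbba => baabbba
  | cacbcbcbb => ccbcbcbb => abcbcbb
  | ababacbca => ababcbca
  | aaabaa

ac->c; cc->a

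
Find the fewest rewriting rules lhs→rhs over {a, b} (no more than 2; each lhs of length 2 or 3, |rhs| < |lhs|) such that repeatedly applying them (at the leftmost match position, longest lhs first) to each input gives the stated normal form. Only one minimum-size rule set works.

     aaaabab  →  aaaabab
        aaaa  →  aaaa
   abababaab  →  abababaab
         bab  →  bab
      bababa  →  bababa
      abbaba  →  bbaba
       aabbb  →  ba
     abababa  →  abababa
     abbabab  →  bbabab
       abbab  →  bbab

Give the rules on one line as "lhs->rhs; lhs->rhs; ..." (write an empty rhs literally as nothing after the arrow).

abb->bb; bbb->ba

  | aaaabab
  | aaaa
  | abababaab
  | bab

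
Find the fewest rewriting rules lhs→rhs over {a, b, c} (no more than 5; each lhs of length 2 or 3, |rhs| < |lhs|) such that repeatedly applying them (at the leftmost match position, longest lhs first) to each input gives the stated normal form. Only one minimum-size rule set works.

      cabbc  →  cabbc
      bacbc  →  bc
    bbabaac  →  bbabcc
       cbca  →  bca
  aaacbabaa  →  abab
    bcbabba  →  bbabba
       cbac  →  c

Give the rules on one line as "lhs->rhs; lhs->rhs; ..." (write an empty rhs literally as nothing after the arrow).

aa->; aac->cc; bac->c; cb->b

  | cabbc
  | bacbc => cbc => bc
  | bbabaac => bbabcc
  | cbca => bca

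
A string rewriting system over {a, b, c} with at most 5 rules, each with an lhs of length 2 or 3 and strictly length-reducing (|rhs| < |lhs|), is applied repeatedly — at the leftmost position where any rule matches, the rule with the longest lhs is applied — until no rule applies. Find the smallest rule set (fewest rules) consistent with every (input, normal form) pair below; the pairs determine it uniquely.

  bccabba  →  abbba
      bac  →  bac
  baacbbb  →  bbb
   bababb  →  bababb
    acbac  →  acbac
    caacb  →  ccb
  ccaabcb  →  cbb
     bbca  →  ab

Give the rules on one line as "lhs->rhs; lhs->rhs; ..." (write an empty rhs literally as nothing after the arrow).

aa->; baa->ab; bc->a; cab->bb

  | bccabba => acabba => abbba
  | bac
  | baacbbb => abcbbb => aabbb => bbb
  | bababb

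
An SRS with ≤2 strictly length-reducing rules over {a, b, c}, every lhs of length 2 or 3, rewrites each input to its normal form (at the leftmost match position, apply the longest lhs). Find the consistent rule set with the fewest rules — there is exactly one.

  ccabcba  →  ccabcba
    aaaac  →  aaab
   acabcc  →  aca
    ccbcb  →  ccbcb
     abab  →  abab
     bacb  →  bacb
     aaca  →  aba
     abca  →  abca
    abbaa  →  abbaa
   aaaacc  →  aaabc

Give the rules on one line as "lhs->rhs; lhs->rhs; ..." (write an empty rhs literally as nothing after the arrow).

  | ccabcba
  | aaaac => aaab
  | acabcc => aca
  | ccbcb

aac->ab; bcc->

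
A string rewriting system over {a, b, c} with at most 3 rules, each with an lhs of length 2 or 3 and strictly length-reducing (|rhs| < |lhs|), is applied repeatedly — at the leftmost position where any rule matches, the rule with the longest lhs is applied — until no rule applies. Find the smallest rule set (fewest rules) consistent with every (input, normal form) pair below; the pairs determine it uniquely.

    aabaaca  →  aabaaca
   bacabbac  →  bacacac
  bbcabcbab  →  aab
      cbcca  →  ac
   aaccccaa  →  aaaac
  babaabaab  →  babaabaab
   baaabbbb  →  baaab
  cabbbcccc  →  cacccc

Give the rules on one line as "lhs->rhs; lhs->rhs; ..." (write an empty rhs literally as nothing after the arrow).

bb->c; cb->; cca->ac

  | aabaaca
  | bacabbac => bacacac
  | bbcabcbab => ccabcbab => acbcbab => acbab => aab
  | cbcca => cca => ac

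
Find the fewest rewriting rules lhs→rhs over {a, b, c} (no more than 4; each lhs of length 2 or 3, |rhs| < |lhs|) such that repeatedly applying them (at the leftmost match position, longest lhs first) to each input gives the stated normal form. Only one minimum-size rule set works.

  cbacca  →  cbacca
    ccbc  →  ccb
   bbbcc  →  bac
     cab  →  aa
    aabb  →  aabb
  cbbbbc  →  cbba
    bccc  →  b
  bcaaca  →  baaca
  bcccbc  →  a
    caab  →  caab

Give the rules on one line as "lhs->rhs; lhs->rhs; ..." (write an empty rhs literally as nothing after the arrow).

bbc->a; bc->b; cab->aa

  | cbacca
  | ccbc => ccb
  | bbbcc => bac
  | cab => aa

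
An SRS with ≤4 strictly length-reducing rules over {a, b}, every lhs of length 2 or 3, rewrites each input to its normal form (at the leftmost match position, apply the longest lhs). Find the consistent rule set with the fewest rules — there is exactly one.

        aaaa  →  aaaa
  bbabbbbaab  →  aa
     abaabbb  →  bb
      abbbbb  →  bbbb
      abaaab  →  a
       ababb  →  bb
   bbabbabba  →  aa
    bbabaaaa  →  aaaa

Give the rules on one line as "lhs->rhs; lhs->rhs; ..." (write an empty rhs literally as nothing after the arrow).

ab->; aba->; bba->aa

  | aaaa
  | bbabbbbaab => aabbbbaab => abbbaab => bbaab => aaab => aa
  | abaabbb => abbb => bb
  | abbbbb => bbbb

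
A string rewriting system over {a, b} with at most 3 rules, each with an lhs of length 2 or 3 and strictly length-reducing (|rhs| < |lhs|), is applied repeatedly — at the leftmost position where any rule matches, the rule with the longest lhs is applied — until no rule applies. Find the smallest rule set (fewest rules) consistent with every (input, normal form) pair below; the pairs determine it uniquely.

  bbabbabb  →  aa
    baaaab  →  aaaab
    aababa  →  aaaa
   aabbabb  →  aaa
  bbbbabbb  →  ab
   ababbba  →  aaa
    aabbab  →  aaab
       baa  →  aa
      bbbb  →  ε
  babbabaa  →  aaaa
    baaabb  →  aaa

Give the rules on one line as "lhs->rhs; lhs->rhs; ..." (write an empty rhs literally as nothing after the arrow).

ba->a; bb->

  | bbabbabb => abbabb => aabb => aa
  | baaaab => aaaab
  | aababa => aaaba => aaaa
  | aabbabb => aaabb => aaa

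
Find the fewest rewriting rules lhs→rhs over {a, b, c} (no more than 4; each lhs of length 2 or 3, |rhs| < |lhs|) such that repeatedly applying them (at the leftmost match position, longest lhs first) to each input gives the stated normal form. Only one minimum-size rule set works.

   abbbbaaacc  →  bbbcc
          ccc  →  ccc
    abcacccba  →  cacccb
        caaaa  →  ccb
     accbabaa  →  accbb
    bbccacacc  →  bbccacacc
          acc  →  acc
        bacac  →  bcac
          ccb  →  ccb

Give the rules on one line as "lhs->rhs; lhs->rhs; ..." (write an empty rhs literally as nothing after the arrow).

  | abbbbaaacc => bbbaaacc => bbbaacc => bbbacc => bbbcc
  | ccc
  | abcacccba => cacccba => cacccb
  | caaaa => ccba => ccb

aaa->cb; ab->; ba->b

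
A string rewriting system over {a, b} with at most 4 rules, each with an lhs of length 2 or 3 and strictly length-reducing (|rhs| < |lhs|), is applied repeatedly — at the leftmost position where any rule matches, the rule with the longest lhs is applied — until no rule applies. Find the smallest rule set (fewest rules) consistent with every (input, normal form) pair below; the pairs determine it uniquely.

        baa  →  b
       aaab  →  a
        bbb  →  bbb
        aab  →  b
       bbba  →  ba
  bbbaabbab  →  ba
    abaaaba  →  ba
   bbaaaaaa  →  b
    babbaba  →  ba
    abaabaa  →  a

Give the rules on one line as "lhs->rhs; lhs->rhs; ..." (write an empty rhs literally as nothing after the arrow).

aa->; ab->a; bba->ba

  | baa => b
  | aaab => ab => a
  | bbb
  | aab => b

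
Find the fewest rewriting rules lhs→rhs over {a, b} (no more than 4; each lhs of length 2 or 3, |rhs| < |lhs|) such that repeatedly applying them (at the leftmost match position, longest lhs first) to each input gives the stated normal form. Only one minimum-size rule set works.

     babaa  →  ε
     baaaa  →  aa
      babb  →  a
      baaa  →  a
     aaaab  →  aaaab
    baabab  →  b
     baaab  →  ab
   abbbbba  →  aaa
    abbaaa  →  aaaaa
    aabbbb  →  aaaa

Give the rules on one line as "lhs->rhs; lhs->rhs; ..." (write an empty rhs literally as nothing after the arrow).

  | babaa => baa => ε
  | baaaa => aa
  | babb => bb => a
  | baaa => a

ba->; baa->; bb->a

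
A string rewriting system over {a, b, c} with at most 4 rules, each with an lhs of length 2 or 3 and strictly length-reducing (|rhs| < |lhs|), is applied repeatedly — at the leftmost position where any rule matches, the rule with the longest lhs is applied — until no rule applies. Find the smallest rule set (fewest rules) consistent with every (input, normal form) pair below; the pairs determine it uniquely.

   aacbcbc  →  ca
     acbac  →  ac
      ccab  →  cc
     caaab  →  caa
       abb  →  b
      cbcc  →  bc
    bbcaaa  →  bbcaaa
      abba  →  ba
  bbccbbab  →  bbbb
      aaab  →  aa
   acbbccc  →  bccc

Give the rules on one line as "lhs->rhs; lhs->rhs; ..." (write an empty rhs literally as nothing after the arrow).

ab->; abc->ca; cb->b; cbc->b

  | aacbcbc => aabbc => abc => ca
  | acbac => abac => ac
  | ccab => cc
  | caaab => caa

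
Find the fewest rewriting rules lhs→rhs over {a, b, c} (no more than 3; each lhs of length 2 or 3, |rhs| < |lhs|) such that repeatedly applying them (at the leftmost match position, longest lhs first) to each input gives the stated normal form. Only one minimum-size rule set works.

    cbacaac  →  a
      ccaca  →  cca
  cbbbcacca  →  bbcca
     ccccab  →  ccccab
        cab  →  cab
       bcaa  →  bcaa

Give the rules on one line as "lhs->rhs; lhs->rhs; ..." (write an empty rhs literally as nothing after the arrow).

ac->; cb->

  | cbacaac => acaac => aac => a
  | ccaca => cca
  | cbbbcacca => bbcacca => bbcca
  | ccccab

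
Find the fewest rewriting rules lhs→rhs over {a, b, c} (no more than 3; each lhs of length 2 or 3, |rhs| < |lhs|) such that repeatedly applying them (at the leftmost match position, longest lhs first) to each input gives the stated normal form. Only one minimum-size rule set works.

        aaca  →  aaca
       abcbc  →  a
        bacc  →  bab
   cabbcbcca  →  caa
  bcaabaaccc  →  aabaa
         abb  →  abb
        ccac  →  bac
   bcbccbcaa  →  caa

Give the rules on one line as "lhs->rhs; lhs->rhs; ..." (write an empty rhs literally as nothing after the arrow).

bc->; cc->b

  | aaca
  | abcbc => abc => a
  | bacc => bab
  | cabbcbcca => cabbcca => cabca => caa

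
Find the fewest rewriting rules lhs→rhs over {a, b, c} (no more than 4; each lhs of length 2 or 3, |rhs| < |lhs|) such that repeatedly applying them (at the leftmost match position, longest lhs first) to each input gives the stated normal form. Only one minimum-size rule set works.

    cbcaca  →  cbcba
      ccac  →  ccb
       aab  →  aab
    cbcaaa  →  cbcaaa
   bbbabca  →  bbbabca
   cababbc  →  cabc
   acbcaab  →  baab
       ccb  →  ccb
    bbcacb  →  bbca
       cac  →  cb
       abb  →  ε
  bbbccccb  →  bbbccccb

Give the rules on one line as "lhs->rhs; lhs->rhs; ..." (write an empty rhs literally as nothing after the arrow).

  | cbcaca => cbcba
  | ccac => ccb
  | aab
  | cbcaaa

abb->; ac->b; acb->a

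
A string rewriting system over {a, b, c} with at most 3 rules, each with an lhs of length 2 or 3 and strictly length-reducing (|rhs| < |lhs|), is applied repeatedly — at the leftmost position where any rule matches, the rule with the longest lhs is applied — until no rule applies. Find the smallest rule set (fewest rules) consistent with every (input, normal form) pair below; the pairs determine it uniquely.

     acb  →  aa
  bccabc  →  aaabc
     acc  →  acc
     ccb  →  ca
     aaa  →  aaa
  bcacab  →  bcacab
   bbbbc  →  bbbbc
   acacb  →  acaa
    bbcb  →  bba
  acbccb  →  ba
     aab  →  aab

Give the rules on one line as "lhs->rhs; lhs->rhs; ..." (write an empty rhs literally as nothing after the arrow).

aac->b; bcc->aa; cb->a

  | acb => aa
  | bccabc => aaabc
  | acc
  | ccb => ca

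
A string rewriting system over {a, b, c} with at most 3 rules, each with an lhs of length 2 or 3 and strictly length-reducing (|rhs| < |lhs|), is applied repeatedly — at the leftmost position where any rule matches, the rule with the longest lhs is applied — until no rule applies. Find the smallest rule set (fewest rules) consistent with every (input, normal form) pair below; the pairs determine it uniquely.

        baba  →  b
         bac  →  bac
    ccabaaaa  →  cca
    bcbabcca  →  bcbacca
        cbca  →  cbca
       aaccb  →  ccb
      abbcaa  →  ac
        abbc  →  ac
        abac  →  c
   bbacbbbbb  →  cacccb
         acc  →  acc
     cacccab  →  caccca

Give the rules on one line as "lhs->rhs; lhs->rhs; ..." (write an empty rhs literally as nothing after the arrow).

aa->; ab->a; bb->c

  | baba => baa => b
  | bac
  | ccabaaaa => ccaaaaa => ccaaa => cca
  | bcbabcca => bcbacca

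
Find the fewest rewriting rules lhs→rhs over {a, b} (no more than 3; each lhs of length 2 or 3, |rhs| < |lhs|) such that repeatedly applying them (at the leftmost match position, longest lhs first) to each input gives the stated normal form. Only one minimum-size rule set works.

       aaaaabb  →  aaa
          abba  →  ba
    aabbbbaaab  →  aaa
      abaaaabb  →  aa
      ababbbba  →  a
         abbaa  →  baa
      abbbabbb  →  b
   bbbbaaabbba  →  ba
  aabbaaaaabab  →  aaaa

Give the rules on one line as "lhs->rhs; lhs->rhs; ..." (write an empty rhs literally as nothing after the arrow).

  | aaaaabb => aaaab => aaa
  | abba => ba
  | aabbbbaaab => abbbaaab => bbaaab => aaaab => aaa
  | abaaaabb => aaaabb => aaab => aa

ab->; bb->a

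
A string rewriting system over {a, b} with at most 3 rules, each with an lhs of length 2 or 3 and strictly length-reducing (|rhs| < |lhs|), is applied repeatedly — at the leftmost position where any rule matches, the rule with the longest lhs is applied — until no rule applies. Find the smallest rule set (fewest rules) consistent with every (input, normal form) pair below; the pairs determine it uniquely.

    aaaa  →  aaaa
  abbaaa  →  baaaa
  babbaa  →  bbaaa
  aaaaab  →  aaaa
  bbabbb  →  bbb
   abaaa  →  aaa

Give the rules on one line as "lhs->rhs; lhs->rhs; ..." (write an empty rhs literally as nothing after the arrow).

  | aaaa
  | abbaaa => baaaa
  | babbaa => bbaaa
  | aaaaab => aaaa

ab->; abb->ba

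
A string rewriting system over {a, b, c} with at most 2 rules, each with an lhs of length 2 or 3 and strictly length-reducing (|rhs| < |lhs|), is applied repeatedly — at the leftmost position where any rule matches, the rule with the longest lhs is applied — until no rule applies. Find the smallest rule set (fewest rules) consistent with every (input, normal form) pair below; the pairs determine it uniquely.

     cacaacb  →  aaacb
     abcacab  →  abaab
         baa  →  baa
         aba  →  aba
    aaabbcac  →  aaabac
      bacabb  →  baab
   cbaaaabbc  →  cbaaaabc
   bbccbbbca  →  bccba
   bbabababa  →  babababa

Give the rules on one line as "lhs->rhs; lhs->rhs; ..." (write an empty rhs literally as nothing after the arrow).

  | cacaacb => acaacb => aaacb
  | abcacab => abacab => abaab
  | baa
  | aba

bb->b; ca->a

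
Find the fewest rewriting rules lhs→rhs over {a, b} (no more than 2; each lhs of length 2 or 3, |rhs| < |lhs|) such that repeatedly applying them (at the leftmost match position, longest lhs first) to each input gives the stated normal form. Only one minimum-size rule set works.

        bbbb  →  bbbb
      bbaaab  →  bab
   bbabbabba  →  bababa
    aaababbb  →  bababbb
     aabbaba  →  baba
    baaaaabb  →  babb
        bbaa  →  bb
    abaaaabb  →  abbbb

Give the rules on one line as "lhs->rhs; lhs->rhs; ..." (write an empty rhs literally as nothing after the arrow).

  | bbbb
  | bbaaab => baaab => bbab => bab
  | bbabbabba => babbabba => bababba => bababa
  | aaababbb => bababbb

aa->b; bba->ba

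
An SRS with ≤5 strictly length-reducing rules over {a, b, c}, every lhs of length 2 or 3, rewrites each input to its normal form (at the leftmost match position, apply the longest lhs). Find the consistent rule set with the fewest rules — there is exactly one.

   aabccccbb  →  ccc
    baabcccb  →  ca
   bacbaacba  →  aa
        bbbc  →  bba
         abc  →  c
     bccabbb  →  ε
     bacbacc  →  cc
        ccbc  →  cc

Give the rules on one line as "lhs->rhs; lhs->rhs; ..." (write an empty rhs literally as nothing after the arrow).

  | aabccccbb => accccbb => ccccbb => cccab => ccc
  | baabcccb => bacccb => bcccb => accb => ccb => ca
  | bacbaacba => bcbaacba => abaacba => aacba => acba => cba => aa
  | bbbc => bba

ab->; ac->c; bc->a; cb->a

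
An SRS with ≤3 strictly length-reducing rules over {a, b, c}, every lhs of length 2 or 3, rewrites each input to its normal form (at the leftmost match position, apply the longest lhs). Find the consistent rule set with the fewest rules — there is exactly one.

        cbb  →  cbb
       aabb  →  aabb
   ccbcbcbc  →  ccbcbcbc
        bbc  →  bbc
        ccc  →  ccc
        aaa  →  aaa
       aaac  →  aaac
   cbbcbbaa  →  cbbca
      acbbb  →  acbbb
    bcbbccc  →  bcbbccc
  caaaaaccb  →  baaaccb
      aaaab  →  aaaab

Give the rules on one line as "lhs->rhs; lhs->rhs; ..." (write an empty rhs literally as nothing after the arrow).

bba->; caa->b

  | cbb
  | aabb
  | ccbcbcbc
  | bbc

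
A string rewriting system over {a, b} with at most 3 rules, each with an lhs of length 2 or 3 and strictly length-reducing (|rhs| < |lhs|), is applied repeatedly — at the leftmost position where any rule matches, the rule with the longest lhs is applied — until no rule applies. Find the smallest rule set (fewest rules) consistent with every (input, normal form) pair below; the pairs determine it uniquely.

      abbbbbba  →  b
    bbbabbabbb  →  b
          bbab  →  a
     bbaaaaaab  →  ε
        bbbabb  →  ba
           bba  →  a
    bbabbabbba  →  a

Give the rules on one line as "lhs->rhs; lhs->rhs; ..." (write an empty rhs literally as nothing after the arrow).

aa->b; ab->a; bb->

  | abbbbbba => abbbbba => abbbba => abbba => abba => aba => aa => b
  | bbbabbabbb => babbabbb => bababbb => baabbb => bbbbb => bbb => b
  | bbab => ab => a
  | bbaaaaaab => aaaaaab => baaaab => bbaab => aab => bb => ε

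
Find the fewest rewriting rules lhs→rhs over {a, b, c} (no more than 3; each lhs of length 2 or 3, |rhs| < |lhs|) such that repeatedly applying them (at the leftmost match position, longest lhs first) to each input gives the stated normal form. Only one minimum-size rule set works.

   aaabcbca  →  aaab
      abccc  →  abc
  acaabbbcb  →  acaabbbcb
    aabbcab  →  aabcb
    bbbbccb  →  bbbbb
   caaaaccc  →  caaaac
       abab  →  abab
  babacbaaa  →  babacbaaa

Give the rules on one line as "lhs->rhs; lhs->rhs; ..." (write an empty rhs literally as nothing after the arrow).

bca->c; cc->

  | aaabcbca => aaabcc => aaab
  | abccc => abc
  | acaabbbcb
  | aabbcab => aabcb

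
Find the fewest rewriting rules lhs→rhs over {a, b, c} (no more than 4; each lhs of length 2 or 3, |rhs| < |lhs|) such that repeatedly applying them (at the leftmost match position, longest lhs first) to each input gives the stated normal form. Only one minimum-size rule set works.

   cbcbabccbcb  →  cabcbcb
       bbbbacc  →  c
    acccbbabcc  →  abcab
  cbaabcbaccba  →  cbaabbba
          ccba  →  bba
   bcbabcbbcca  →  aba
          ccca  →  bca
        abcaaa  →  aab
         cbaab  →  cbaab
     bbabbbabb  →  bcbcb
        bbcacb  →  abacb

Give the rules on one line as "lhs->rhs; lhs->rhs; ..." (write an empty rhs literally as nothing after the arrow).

aaa->cc; bab->c; bbc->ab; cc->b

  | cbcbabccbcb => cbccccbcb => cbbccbcb => cabcbcb
  | bbbbacc => bbbbab => bbbc => bab => c
  | acccbbabcc => abcbbabcc => abcbccc => abcbbc => abcab
  | cbaabcbaccba => cbaabcbabba => cbaabccba => cbaabbba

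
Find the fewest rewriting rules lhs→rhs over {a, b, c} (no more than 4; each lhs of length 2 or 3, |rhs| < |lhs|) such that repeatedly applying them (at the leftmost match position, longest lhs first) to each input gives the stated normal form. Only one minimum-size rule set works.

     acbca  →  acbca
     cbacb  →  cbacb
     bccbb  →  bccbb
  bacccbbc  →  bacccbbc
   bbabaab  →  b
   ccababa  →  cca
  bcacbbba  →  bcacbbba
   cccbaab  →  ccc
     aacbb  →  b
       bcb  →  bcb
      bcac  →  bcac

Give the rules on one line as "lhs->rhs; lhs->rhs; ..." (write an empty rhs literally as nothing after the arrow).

  | acbca
  | cbacb
  | bccbb
  | bacccbbc

aac->a; ab->; baa->a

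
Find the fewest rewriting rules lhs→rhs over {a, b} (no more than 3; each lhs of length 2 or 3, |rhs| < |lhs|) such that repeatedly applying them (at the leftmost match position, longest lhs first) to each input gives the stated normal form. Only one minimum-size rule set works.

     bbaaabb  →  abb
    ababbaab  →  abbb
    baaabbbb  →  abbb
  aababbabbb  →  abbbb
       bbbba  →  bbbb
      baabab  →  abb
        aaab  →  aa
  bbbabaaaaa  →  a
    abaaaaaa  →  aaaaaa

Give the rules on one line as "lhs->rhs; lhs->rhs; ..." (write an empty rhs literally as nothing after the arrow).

aab->a; ba->b; baa->a

  | bbaaabb => baabb => abb
  | ababbaab => abbbaab => abbab => abbb
  | baaabbbb => aabbbb => abbb
  | aababbabbb => aabbabbb => ababbb => abbbb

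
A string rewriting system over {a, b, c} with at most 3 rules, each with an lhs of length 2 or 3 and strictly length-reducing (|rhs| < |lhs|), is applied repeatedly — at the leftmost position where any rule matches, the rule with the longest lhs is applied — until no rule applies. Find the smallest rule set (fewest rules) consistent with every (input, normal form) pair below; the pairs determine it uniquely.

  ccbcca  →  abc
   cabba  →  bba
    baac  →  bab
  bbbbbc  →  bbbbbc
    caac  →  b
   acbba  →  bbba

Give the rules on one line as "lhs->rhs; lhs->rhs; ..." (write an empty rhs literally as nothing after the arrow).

  | ccbcca => abcca => abc
  | cabba => bba
  | baac => bab
  | bbbbbc

ac->b; ca->; ccb->ab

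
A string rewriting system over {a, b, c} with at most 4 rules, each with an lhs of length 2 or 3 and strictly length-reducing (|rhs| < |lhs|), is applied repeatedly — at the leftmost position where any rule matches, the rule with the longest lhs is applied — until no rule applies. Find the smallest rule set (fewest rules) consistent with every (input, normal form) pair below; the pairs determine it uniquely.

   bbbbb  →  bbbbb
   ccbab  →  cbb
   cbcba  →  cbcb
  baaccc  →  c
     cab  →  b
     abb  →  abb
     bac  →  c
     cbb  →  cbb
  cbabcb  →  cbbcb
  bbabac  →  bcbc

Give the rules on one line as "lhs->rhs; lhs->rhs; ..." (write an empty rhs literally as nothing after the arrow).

  | bbbbb
  | ccbab => cbab => cbb
  | cbcba => cbcb
  | baaccc => caccc => ccc => cc => c

ba->c; ca->; cba->cb; cc->c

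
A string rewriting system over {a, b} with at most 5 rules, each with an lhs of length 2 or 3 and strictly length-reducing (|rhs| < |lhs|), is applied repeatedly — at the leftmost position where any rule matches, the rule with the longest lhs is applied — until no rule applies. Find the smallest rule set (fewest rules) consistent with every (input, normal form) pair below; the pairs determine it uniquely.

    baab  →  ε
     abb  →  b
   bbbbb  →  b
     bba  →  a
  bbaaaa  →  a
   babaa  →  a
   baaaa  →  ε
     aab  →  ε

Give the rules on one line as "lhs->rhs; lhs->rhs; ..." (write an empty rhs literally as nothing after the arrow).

  | baab => ab => ε
  | abb => b
  | bbbbb => bbb => b
  | bba => a

aa->b; ab->; ba->; bb->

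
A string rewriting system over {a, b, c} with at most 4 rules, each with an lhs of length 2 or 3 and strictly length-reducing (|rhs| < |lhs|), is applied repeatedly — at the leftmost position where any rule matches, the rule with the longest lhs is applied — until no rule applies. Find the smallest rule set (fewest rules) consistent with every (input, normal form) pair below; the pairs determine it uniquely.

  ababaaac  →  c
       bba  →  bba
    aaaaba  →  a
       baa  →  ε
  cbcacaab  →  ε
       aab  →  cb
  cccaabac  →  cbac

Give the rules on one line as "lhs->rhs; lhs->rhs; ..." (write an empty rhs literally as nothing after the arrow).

  | ababaaac => abaaac => aaac => cac => c
  | bba
  | aaaaba => caaba => aba => a
  | baa => bc => ε

aa->c; ab->; bc->; ca->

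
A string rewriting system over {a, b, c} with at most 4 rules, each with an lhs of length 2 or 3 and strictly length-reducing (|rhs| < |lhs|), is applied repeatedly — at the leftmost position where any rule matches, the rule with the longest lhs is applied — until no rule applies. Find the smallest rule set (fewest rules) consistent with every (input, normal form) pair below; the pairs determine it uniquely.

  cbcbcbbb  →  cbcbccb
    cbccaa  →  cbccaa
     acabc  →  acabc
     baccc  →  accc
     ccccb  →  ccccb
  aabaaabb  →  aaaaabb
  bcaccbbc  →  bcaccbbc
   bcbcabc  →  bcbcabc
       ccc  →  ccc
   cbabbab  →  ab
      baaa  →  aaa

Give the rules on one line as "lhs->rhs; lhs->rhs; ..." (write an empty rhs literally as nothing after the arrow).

  | cbcbcbbb => cbcbccb
  | cbccaa
  | acabc
  | baccc => accc

ba->a; bbb->cb; cba->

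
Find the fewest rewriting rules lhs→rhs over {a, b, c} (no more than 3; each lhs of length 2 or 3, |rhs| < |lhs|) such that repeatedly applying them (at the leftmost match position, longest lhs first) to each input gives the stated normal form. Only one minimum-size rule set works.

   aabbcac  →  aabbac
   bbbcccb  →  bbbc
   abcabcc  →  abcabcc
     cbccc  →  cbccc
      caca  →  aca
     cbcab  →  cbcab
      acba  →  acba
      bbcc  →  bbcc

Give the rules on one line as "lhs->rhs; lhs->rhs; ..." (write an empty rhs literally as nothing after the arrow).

cac->ac; ccb->

  | aabbcac => aabbac
  | bbbcccb => bbbc
  | abcabcc
  | cbccc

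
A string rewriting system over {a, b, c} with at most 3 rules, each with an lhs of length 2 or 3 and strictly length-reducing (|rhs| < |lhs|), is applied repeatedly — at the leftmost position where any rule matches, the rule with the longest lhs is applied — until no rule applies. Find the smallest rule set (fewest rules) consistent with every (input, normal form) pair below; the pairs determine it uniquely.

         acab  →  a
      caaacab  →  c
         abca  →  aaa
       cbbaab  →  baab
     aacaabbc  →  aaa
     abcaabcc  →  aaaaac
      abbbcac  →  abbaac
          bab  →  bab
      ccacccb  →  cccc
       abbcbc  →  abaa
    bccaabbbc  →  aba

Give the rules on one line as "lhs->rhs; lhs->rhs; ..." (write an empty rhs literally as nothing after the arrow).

bc->a; ca->c; cb->

  | acab => acb => a
  | caaacab => caacab => cacab => ccab => ccb => c
  | abca => aaa
  | cbbaab => baab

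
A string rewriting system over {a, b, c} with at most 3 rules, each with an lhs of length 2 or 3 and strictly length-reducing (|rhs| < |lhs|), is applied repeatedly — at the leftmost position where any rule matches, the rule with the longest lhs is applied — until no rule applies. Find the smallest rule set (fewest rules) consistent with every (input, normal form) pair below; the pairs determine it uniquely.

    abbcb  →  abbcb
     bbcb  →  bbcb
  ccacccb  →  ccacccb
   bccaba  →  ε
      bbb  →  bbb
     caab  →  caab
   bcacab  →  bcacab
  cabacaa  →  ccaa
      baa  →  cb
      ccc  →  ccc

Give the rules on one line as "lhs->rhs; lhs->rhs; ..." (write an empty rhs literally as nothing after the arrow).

aba->; baa->cb; bcc->

  | abbcb
  | bbcb
  | ccacccb
  | bccaba => aba => ε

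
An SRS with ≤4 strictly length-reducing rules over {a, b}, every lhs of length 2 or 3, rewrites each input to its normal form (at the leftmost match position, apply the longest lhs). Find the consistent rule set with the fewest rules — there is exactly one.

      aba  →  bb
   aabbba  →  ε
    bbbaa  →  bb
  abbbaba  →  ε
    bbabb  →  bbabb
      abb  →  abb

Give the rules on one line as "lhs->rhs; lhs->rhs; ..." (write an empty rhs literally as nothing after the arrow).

aa->; aaa->bb; aba->bb; bbb->a

  | aba => bb
  | aabbba => bbba => aa => ε
  | bbbaa => aaa => bb
  | abbbaba => aaaba => bbba => aa => ε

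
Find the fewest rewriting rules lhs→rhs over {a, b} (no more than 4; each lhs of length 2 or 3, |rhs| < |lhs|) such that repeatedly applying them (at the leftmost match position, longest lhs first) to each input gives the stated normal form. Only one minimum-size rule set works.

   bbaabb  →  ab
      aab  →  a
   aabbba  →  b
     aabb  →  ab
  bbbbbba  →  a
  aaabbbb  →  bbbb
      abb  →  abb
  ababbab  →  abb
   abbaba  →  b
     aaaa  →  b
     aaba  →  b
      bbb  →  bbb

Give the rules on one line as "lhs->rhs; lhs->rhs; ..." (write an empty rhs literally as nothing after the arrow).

aa->b; aab->a; ba->a; bab->b

  | bbaabb => baabb => aabb => ab
  | aab => a
  | aabbba => abba => aba => aa => b
  | aabb => ab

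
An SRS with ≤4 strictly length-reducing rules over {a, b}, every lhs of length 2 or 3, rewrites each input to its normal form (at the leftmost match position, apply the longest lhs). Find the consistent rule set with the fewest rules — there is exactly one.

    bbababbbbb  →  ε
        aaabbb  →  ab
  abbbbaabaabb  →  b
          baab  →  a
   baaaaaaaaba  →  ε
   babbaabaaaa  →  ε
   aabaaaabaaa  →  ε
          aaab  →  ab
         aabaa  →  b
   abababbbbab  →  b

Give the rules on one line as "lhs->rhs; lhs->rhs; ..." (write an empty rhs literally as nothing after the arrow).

  | bbababbbbb => ababbbbb => aabbbb => bbbb => bb => ε
  | aaabbb => abbb => ab
  | abbbbaabaabb => abbaabaabb => aaabaabb => abaabb => ababb => aab => b
  | baab => bab => a

aa->; ba->b; bab->a; bb->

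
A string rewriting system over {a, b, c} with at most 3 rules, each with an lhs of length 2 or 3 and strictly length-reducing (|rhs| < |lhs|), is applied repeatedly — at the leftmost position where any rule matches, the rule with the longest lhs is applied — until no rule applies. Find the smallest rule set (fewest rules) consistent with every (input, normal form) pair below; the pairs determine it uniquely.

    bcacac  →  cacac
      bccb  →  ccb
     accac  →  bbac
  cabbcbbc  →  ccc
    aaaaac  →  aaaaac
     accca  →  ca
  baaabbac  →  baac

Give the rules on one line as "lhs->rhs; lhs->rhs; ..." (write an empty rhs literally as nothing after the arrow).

  | bcacac => cacac
  | bccb => ccb
  | accac => bbac
  | cabbcbbc => cbcbbc => ccbbc => ccbc => ccc

ab->; acc->bb; bc->c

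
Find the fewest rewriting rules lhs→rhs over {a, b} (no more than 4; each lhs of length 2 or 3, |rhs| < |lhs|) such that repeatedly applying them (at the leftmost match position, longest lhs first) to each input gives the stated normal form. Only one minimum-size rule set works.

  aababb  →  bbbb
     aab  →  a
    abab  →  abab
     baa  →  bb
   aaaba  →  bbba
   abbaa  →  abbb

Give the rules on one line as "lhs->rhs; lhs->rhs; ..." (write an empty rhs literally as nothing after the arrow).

  | aababb => aaabb => bbbb
  | aab => aa => a
  | abab
  | baa => bb

aa->a; aaa->bb; aab->aa; baa->bb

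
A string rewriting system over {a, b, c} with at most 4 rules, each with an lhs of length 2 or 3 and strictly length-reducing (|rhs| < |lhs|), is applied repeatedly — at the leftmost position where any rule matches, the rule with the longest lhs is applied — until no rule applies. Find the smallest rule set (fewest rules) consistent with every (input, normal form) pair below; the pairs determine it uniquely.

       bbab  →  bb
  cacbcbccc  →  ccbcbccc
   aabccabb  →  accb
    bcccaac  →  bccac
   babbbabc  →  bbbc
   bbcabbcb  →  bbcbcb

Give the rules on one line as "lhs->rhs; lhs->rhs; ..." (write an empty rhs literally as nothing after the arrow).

  | bbab => bb
  | cacbcbccc => ccbcbccc
  | aabccabb => accabb => accb
  | bcccaac => bccac

ab->; acb->cb; caa->a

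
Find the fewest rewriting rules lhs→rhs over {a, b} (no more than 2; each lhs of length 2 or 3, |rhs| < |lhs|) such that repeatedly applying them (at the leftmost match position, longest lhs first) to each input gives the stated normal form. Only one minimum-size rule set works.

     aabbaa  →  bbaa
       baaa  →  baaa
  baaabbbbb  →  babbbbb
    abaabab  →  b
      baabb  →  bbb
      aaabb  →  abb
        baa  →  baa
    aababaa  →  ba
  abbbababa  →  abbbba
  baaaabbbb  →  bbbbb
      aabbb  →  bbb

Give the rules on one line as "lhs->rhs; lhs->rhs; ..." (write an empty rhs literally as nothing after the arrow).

  | aabbaa => bbaa
  | baaa
  | baaabbbbb => babbbbb
  | abaabab => abab => b

aab->b; aba->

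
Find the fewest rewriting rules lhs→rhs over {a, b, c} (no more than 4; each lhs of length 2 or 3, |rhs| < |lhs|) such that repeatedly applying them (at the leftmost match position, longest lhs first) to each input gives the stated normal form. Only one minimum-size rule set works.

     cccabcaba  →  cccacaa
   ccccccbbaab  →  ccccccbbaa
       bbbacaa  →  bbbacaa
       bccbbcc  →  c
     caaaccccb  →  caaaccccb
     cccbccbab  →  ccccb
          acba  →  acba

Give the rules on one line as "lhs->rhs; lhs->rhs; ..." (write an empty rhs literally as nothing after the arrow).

ab->a; bab->b; bc->

  | cccabcaba => cccacaba => cccacaa
  | ccccccbbaab => ccccccbbaa
  | bbbacaa
  | bccbbcc => cbbcc => cbc => c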